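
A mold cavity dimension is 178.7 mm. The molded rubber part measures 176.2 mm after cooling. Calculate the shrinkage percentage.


Shrinkage = (mold - part) / mold * 100
= (178.7 - 176.2) / 178.7 * 100
= 2.5 / 178.7 * 100
= 1.4%

1.4%


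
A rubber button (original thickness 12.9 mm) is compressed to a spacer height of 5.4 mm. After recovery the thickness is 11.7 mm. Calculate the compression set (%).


CS = (t0 - recovered) / (t0 - ts) * 100
= (12.9 - 11.7) / (12.9 - 5.4) * 100
= 1.2 / 7.5 * 100
= 16.0%

16.0%


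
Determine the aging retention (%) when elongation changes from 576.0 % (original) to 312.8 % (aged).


Retention = aged / original * 100
= 312.8 / 576.0 * 100
= 54.3%

54.3%


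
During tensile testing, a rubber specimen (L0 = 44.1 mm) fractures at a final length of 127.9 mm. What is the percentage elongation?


Elongation = (Lf - L0) / L0 * 100
= (127.9 - 44.1) / 44.1 * 100
= 83.8 / 44.1 * 100
= 190.0%

190.0%


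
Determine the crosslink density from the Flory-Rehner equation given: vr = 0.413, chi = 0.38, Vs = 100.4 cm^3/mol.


ln(1 - vr) = ln(1 - 0.413) = -0.5327
Numerator = -((-0.5327) + 0.413 + 0.38 * 0.413^2) = 0.0549
Denominator = 100.4 * (0.413^(1/3) - 0.413/2) = 54.0356
nu = 0.0549 / 54.0356 = 0.0010 mol/cm^3

0.0010 mol/cm^3


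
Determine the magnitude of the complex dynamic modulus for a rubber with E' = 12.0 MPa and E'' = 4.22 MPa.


|E*| = sqrt(E'^2 + E''^2)
= sqrt(12.0^2 + 4.22^2)
= sqrt(144.0000 + 17.8084)
= 12.72 MPa

12.72 MPa


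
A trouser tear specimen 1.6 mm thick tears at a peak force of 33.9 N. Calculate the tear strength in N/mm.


Tear strength = force / thickness
= 33.9 / 1.6
= 21.19 N/mm

21.19 N/mm


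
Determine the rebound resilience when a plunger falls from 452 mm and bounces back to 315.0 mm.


Resilience = h_rebound / h_drop * 100
= 315.0 / 452 * 100
= 69.7%

69.7%


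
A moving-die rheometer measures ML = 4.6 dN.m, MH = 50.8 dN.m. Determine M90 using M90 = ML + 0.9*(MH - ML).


M90 = ML + 0.9 * (MH - ML)
M90 = 4.6 + 0.9 * (50.8 - 4.6)
M90 = 4.6 + 0.9 * 46.2
M90 = 46.18 dN.m

46.18 dN.m


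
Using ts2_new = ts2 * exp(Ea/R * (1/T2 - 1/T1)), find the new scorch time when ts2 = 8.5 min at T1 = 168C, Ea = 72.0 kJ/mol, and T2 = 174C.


Convert temperatures: T1 = 168 + 273.15 = 441.15 K, T2 = 174 + 273.15 = 447.15 K
ts2_new = 8.5 * exp(72000 / 8.314 * (1/447.15 - 1/441.15))
1/T2 - 1/T1 = -3.0417e-05
ts2_new = 6.53 min

6.53 min


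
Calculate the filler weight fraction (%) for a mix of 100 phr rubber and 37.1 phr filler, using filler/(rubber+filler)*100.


Filler % = filler / (rubber + filler) * 100
= 37.1 / (100 + 37.1) * 100
= 37.1 / 137.1 * 100
= 27.06%

27.06%


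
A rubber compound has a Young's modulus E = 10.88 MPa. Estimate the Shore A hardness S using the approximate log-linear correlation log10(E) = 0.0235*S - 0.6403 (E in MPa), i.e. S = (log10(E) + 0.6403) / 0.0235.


log10(E) = 0.0235*S - 0.6403  =>  S = (log10(E) + 0.6403) / 0.0235
log10(10.88) = 1.036629
S = (1.036629 + 0.6403) / 0.0235 = 1.676929 / 0.0235
S = 71.4

Shore A = 71.4


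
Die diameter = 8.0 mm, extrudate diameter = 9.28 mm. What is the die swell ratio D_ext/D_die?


Die swell ratio = D_extrudate / D_die
= 9.28 / 8.0
= 1.16

Die swell = 1.16


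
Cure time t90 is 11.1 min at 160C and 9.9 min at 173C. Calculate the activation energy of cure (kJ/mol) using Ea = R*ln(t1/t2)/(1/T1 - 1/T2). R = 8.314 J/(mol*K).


T1 = 433.15 K, T2 = 446.15 K
1/T1 - 1/T2 = 6.7270e-05
ln(t1/t2) = ln(11.1/9.9) = 0.1144
Ea = 8.314 * 0.1144 / 6.7270e-05 = 14140.0584 J/mol
Ea = 14.14 kJ/mol

14.14 kJ/mol


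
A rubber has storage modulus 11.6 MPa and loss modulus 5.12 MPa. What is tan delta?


tan delta = E'' / E'
= 5.12 / 11.6
= 0.4414

tan delta = 0.4414


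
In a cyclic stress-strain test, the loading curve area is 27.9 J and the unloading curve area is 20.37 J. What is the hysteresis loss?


Hysteresis loss = loading - unloading
= 27.9 - 20.37
= 7.53 J

7.53 J


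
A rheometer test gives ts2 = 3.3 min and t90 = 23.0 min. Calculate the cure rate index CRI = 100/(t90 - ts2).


CRI = 100 / (t90 - ts2)
= 100 / (23.0 - 3.3)
= 100 / 19.7
= 5.08 min^-1

5.08 min^-1


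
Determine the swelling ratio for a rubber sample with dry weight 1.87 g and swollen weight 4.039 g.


Q = W_swollen / W_dry
Q = 4.039 / 1.87
Q = 2.16

Q = 2.16


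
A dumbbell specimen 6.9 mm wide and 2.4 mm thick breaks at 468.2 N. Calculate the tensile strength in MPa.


Area = width * thickness = 6.9 * 2.4 = 16.56 mm^2
TS = force / area = 468.2 / 16.56 = 28.27 MPa

28.27 MPa


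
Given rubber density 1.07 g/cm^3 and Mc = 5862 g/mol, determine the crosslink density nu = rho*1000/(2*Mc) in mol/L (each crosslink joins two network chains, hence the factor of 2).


nu = rho * 1000 / (2 * Mc)
nu = 1.07 * 1000 / (2 * 5862)
nu = 1070.0 / 11724
nu = 0.0913 mol/L

0.0913 mol/L


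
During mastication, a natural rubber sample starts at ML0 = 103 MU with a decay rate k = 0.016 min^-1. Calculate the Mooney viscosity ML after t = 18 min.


ML = ML0 * exp(-k * t)
ML = 103 * exp(-0.016 * 18)
ML = 103 * 0.7498
ML = 77.23 MU

77.23 MU


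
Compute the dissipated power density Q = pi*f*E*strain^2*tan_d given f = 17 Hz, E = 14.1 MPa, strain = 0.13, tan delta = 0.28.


Q = pi * f * E * strain^2 * tan_d
= pi * 17 * 14.1 * 0.13^2 * 0.28
= pi * 17 * 14.1 * 0.0169 * 0.28
= 3.5634

Q = 3.5634


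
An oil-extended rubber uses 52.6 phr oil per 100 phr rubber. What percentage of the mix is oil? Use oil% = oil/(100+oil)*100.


Oil % = oil / (100 + oil) * 100
= 52.6 / (100 + 52.6) * 100
= 52.6 / 152.6 * 100
= 34.47%

34.47%


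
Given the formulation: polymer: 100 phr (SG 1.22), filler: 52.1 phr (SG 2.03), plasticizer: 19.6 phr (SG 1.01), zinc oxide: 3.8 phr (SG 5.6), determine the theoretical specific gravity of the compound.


Sum of weights = 175.5
Volume contributions:
  polymer: 100/1.22 = 81.9672
  filler: 52.1/2.03 = 25.6650
  plasticizer: 19.6/1.01 = 19.4059
  zinc oxide: 3.8/5.6 = 0.6786
Sum of volumes = 127.7167
SG = 175.5 / 127.7167 = 1.374

SG = 1.374


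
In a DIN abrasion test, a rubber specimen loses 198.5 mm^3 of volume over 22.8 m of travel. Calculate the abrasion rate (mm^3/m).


Rate = volume_loss / distance
= 198.5 / 22.8
= 8.706 mm^3/m

8.706 mm^3/m


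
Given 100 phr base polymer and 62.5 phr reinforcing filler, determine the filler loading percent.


Filler % = filler / (rubber + filler) * 100
= 62.5 / (100 + 62.5) * 100
= 62.5 / 162.5 * 100
= 38.46%

38.46%


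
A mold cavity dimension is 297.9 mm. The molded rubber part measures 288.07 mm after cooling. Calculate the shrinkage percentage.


Shrinkage = (mold - part) / mold * 100
= (297.9 - 288.07) / 297.9 * 100
= 9.83 / 297.9 * 100
= 3.3%

3.3%


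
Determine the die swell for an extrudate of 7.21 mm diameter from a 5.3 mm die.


Die swell ratio = D_extrudate / D_die
= 7.21 / 5.3
= 1.36

Die swell = 1.36


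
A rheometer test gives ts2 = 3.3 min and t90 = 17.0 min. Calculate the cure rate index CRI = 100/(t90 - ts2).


CRI = 100 / (t90 - ts2)
= 100 / (17.0 - 3.3)
= 100 / 13.7
= 7.3 min^-1

7.3 min^-1


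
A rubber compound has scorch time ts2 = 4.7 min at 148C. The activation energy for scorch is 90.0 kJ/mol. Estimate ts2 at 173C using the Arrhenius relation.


Convert temperatures: T1 = 148 + 273.15 = 421.15 K, T2 = 173 + 273.15 = 446.15 K
ts2_new = 4.7 * exp(90000 / 8.314 * (1/446.15 - 1/421.15))
1/T2 - 1/T1 = -1.3305e-04
ts2_new = 1.11 min

1.11 min


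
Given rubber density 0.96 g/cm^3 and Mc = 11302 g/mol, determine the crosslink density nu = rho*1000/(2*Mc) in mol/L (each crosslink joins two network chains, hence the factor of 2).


nu = rho * 1000 / (2 * Mc)
nu = 0.96 * 1000 / (2 * 11302)
nu = 960.0 / 22604
nu = 0.0425 mol/L

0.0425 mol/L


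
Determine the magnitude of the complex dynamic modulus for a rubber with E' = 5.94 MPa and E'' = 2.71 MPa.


|E*| = sqrt(E'^2 + E''^2)
= sqrt(5.94^2 + 2.71^2)
= sqrt(35.2836 + 7.3441)
= 6.529 MPa

6.529 MPa


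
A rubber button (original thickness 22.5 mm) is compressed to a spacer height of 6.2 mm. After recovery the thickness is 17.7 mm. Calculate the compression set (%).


CS = (t0 - recovered) / (t0 - ts) * 100
= (22.5 - 17.7) / (22.5 - 6.2) * 100
= 4.8 / 16.3 * 100
= 29.4%

29.4%


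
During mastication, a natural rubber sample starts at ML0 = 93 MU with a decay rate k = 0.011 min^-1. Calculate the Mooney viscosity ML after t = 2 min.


ML = ML0 * exp(-k * t)
ML = 93 * exp(-0.011 * 2)
ML = 93 * 0.9782
ML = 90.98 MU

90.98 MU


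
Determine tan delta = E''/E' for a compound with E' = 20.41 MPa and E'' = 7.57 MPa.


tan delta = E'' / E'
= 7.57 / 20.41
= 0.3709

tan delta = 0.3709


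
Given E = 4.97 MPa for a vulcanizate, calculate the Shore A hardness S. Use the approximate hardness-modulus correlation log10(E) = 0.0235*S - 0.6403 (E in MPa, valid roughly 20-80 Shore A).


log10(E) = 0.0235*S - 0.6403  =>  S = (log10(E) + 0.6403) / 0.0235
log10(4.97) = 0.696356
S = (0.696356 + 0.6403) / 0.0235 = 1.336656 / 0.0235
S = 56.9

Shore A = 56.9


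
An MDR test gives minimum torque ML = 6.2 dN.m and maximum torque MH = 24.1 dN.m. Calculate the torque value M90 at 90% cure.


M90 = ML + 0.9 * (MH - ML)
M90 = 6.2 + 0.9 * (24.1 - 6.2)
M90 = 6.2 + 0.9 * 17.9
M90 = 22.31 dN.m

22.31 dN.m


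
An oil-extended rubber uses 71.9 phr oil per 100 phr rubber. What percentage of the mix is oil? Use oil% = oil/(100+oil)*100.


Oil % = oil / (100 + oil) * 100
= 71.9 / (100 + 71.9) * 100
= 71.9 / 171.9 * 100
= 41.83%

41.83%


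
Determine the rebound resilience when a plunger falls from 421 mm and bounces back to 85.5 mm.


Resilience = h_rebound / h_drop * 100
= 85.5 / 421 * 100
= 20.3%

20.3%


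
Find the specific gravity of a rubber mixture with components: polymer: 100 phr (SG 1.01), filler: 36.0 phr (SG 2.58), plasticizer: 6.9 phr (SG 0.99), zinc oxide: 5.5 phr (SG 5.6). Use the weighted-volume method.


Sum of weights = 148.4
Volume contributions:
  polymer: 100/1.01 = 99.0099
  filler: 36.0/2.58 = 13.9535
  plasticizer: 6.9/0.99 = 6.9697
  zinc oxide: 5.5/5.6 = 0.9821
Sum of volumes = 120.9152
SG = 148.4 / 120.9152 = 1.227

SG = 1.227


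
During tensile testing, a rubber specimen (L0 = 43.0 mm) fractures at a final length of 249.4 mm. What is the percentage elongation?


Elongation = (Lf - L0) / L0 * 100
= (249.4 - 43.0) / 43.0 * 100
= 206.4 / 43.0 * 100
= 480.0%

480.0%


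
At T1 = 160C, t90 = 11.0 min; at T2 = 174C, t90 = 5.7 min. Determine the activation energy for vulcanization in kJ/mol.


T1 = 433.15 K, T2 = 447.15 K
1/T1 - 1/T2 = 7.2283e-05
ln(t1/t2) = ln(11.0/5.7) = 0.6574
Ea = 8.314 * 0.6574 / 7.2283e-05 = 75617.5253 J/mol
Ea = 75.62 kJ/mol

75.62 kJ/mol


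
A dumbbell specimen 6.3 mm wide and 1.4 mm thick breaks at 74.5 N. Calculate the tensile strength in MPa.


Area = width * thickness = 6.3 * 1.4 = 8.82 mm^2
TS = force / area = 74.5 / 8.82 = 8.45 MPa

8.45 MPa


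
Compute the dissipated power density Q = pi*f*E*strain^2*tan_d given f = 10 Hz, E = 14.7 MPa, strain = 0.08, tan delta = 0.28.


Q = pi * f * E * strain^2 * tan_d
= pi * 10 * 14.7 * 0.08^2 * 0.28
= pi * 10 * 14.7 * 0.0064 * 0.28
= 0.8276

Q = 0.8276


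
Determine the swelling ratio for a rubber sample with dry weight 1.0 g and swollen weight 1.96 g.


Q = W_swollen / W_dry
Q = 1.96 / 1.0
Q = 1.96

Q = 1.96


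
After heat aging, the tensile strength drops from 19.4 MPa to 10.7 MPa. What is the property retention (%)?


Retention = aged / original * 100
= 10.7 / 19.4 * 100
= 55.2%

55.2%


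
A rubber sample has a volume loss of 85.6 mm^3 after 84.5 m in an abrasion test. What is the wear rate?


Rate = volume_loss / distance
= 85.6 / 84.5
= 1.013 mm^3/m

1.013 mm^3/m


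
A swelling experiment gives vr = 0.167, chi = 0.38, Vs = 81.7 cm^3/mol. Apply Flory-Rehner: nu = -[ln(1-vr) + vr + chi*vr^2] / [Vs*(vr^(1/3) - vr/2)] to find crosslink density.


ln(1 - vr) = ln(1 - 0.167) = -0.1827
Numerator = -((-0.1827) + 0.167 + 0.38 * 0.167^2) = 0.0051
Denominator = 81.7 * (0.167^(1/3) - 0.167/2) = 38.1692
nu = 0.0051 / 38.1692 = 1.3424e-04 mol/cm^3

1.3424e-04 mol/cm^3


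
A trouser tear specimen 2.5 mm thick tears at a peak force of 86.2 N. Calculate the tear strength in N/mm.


Tear strength = force / thickness
= 86.2 / 2.5
= 34.48 N/mm

34.48 N/mm


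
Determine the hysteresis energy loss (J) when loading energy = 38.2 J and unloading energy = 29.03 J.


Hysteresis loss = loading - unloading
= 38.2 - 29.03
= 9.17 J

9.17 J


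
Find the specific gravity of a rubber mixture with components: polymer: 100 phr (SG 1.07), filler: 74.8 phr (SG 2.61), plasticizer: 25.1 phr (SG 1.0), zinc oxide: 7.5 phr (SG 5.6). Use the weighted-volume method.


Sum of weights = 207.4
Volume contributions:
  polymer: 100/1.07 = 93.4579
  filler: 74.8/2.61 = 28.6590
  plasticizer: 25.1/1.0 = 25.1000
  zinc oxide: 7.5/5.6 = 1.3393
Sum of volumes = 148.5562
SG = 207.4 / 148.5562 = 1.396

SG = 1.396


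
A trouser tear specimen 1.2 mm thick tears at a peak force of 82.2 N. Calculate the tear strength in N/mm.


Tear strength = force / thickness
= 82.2 / 1.2
= 68.5 N/mm

68.5 N/mm


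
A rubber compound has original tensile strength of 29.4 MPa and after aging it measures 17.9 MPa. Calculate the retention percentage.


Retention = aged / original * 100
= 17.9 / 29.4 * 100
= 60.9%

60.9%


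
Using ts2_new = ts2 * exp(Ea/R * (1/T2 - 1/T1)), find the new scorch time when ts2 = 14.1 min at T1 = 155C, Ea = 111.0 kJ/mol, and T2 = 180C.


Convert temperatures: T1 = 155 + 273.15 = 428.15 K, T2 = 180 + 273.15 = 453.15 K
ts2_new = 14.1 * exp(111000 / 8.314 * (1/453.15 - 1/428.15))
1/T2 - 1/T1 = -1.2886e-04
ts2_new = 2.52 min

2.52 min


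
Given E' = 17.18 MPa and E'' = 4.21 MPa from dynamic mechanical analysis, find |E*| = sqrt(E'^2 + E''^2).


|E*| = sqrt(E'^2 + E''^2)
= sqrt(17.18^2 + 4.21^2)
= sqrt(295.1524 + 17.7241)
= 17.688 MPa

17.688 MPa


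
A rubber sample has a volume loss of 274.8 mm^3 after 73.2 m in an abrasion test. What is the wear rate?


Rate = volume_loss / distance
= 274.8 / 73.2
= 3.754 mm^3/m

3.754 mm^3/m


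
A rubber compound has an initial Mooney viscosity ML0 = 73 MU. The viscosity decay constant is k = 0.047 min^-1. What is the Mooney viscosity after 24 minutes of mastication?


ML = ML0 * exp(-k * t)
ML = 73 * exp(-0.047 * 24)
ML = 73 * 0.3237
ML = 23.63 MU

23.63 MU


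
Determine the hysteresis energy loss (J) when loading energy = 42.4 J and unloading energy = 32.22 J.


Hysteresis loss = loading - unloading
= 42.4 - 32.22
= 10.18 J

10.18 J


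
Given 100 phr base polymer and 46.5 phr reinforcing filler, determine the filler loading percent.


Filler % = filler / (rubber + filler) * 100
= 46.5 / (100 + 46.5) * 100
= 46.5 / 146.5 * 100
= 31.74%

31.74%


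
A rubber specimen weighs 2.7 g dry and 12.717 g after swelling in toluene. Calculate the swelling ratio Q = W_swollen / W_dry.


Q = W_swollen / W_dry
Q = 12.717 / 2.7
Q = 4.71

Q = 4.71


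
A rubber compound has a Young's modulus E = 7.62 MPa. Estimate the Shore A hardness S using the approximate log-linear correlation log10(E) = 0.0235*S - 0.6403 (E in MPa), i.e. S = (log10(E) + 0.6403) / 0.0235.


log10(E) = 0.0235*S - 0.6403  =>  S = (log10(E) + 0.6403) / 0.0235
log10(7.62) = 0.881955
S = (0.881955 + 0.6403) / 0.0235 = 1.522255 / 0.0235
S = 64.8

Shore A = 64.8


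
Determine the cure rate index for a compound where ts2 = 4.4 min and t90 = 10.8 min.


CRI = 100 / (t90 - ts2)
= 100 / (10.8 - 4.4)
= 100 / 6.4
= 15.62 min^-1

15.62 min^-1


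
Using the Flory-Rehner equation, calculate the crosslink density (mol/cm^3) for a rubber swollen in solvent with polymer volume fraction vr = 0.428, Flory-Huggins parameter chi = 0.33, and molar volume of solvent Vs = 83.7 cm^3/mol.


ln(1 - vr) = ln(1 - 0.428) = -0.5586
Numerator = -((-0.5586) + 0.428 + 0.33 * 0.428^2) = 0.0702
Denominator = 83.7 * (0.428^(1/3) - 0.428/2) = 45.1655
nu = 0.0702 / 45.1655 = 0.0016 mol/cm^3

0.0016 mol/cm^3


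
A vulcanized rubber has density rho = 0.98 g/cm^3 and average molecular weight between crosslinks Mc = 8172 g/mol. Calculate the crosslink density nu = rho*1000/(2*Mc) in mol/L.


nu = rho * 1000 / (2 * Mc)
nu = 0.98 * 1000 / (2 * 8172)
nu = 980.0 / 16344
nu = 0.0600 mol/L

0.0600 mol/L


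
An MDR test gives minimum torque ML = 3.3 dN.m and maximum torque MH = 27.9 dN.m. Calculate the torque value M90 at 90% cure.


M90 = ML + 0.9 * (MH - ML)
M90 = 3.3 + 0.9 * (27.9 - 3.3)
M90 = 3.3 + 0.9 * 24.6
M90 = 25.44 dN.m

25.44 dN.m


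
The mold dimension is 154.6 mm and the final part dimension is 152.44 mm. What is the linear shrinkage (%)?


Shrinkage = (mold - part) / mold * 100
= (154.6 - 152.44) / 154.6 * 100
= 2.16 / 154.6 * 100
= 1.4%

1.4%


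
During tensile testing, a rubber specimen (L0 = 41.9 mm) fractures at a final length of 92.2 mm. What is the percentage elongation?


Elongation = (Lf - L0) / L0 * 100
= (92.2 - 41.9) / 41.9 * 100
= 50.3 / 41.9 * 100
= 120.0%

120.0%


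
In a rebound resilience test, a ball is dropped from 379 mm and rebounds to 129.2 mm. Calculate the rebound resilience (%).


Resilience = h_rebound / h_drop * 100
= 129.2 / 379 * 100
= 34.1%

34.1%


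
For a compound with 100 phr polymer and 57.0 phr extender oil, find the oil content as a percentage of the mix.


Oil % = oil / (100 + oil) * 100
= 57.0 / (100 + 57.0) * 100
= 57.0 / 157.0 * 100
= 36.31%

36.31%


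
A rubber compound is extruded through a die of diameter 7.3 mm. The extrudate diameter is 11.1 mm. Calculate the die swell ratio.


Die swell ratio = D_extrudate / D_die
= 11.1 / 7.3
= 1.521

Die swell = 1.521


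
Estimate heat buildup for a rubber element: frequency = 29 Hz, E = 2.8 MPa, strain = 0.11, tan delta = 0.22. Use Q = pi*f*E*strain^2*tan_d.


Q = pi * f * E * strain^2 * tan_d
= pi * 29 * 2.8 * 0.11^2 * 0.22
= pi * 29 * 2.8 * 0.0121 * 0.22
= 0.6791

Q = 0.6791


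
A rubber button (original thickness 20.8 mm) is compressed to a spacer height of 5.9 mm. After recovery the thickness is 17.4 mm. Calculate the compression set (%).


CS = (t0 - recovered) / (t0 - ts) * 100
= (20.8 - 17.4) / (20.8 - 5.9) * 100
= 3.4 / 14.9 * 100
= 22.8%

22.8%


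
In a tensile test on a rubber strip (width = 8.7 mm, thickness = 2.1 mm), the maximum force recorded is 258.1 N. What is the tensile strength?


Area = width * thickness = 8.7 * 2.1 = 18.27 mm^2
TS = force / area = 258.1 / 18.27 = 14.13 MPa

14.13 MPa


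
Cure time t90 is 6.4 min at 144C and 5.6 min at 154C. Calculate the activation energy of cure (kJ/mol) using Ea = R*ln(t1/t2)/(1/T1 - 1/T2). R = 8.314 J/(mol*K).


T1 = 417.15 K, T2 = 427.15 K
1/T1 - 1/T2 = 5.6121e-05
ln(t1/t2) = ln(6.4/5.6) = 0.1335
Ea = 8.314 * 0.1335 / 5.6121e-05 = 19781.8114 J/mol
Ea = 19.78 kJ/mol

19.78 kJ/mol


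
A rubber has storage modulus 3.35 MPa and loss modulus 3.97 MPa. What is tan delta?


tan delta = E'' / E'
= 3.97 / 3.35
= 1.1851

tan delta = 1.1851


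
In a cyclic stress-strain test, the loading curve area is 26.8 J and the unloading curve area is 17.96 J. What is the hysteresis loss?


Hysteresis loss = loading - unloading
= 26.8 - 17.96
= 8.84 J

8.84 J


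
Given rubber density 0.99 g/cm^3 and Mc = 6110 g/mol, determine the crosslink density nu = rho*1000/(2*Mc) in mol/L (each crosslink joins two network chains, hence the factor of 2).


nu = rho * 1000 / (2 * Mc)
nu = 0.99 * 1000 / (2 * 6110)
nu = 990.0 / 12220
nu = 0.0810 mol/L

0.0810 mol/L


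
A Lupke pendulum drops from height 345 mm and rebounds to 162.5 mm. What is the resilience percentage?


Resilience = h_rebound / h_drop * 100
= 162.5 / 345 * 100
= 47.1%

47.1%


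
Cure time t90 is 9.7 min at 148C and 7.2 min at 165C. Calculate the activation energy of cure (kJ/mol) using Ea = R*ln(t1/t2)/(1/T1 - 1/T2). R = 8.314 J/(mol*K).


T1 = 421.15 K, T2 = 438.15 K
1/T1 - 1/T2 = 9.2128e-05
ln(t1/t2) = ln(9.7/7.2) = 0.2980
Ea = 8.314 * 0.2980 / 9.2128e-05 = 26896.9079 J/mol
Ea = 26.9 kJ/mol

26.9 kJ/mol


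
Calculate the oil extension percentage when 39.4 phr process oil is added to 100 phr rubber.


Oil % = oil / (100 + oil) * 100
= 39.4 / (100 + 39.4) * 100
= 39.4 / 139.4 * 100
= 28.26%

28.26%


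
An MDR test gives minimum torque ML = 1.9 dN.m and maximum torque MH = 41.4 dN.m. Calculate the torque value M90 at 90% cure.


M90 = ML + 0.9 * (MH - ML)
M90 = 1.9 + 0.9 * (41.4 - 1.9)
M90 = 1.9 + 0.9 * 39.5
M90 = 37.45 dN.m

37.45 dN.m


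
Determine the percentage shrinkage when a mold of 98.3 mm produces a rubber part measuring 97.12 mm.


Shrinkage = (mold - part) / mold * 100
= (98.3 - 97.12) / 98.3 * 100
= 1.18 / 98.3 * 100
= 1.2%

1.2%


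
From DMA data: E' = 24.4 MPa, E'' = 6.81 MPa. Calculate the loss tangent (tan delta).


tan delta = E'' / E'
= 6.81 / 24.4
= 0.2791

tan delta = 0.2791


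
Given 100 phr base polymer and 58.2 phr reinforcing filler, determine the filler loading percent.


Filler % = filler / (rubber + filler) * 100
= 58.2 / (100 + 58.2) * 100
= 58.2 / 158.2 * 100
= 36.79%

36.79%


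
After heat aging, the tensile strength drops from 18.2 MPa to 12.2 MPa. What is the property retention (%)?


Retention = aged / original * 100
= 12.2 / 18.2 * 100
= 67.0%

67.0%


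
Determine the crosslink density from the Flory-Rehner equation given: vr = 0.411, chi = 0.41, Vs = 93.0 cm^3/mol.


ln(1 - vr) = ln(1 - 0.411) = -0.5293
Numerator = -((-0.5293) + 0.411 + 0.41 * 0.411^2) = 0.0491
Denominator = 93.0 * (0.411^(1/3) - 0.411/2) = 50.0339
nu = 0.0491 / 50.0339 = 9.8076e-04 mol/cm^3

9.8076e-04 mol/cm^3


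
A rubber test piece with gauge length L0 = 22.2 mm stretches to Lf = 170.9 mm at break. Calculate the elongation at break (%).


Elongation = (Lf - L0) / L0 * 100
= (170.9 - 22.2) / 22.2 * 100
= 148.7 / 22.2 * 100
= 669.8%

669.8%


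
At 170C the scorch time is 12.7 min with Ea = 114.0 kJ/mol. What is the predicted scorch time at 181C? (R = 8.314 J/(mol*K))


Convert temperatures: T1 = 170 + 273.15 = 443.15 K, T2 = 181 + 273.15 = 454.15 K
ts2_new = 12.7 * exp(114000 / 8.314 * (1/454.15 - 1/443.15))
1/T2 - 1/T1 = -5.4657e-05
ts2_new = 6.0 min

6.0 min


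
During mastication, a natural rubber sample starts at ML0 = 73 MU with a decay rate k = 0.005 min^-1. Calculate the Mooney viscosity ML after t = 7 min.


ML = ML0 * exp(-k * t)
ML = 73 * exp(-0.005 * 7)
ML = 73 * 0.9656
ML = 70.49 MU

70.49 MU


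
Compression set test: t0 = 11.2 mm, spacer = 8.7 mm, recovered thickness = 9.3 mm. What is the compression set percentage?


CS = (t0 - recovered) / (t0 - ts) * 100
= (11.2 - 9.3) / (11.2 - 8.7) * 100
= 1.9 / 2.5 * 100
= 76.0%

76.0%


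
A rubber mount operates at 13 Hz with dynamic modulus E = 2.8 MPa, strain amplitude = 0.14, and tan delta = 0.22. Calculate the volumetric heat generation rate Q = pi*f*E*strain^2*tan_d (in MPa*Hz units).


Q = pi * f * E * strain^2 * tan_d
= pi * 13 * 2.8 * 0.14^2 * 0.22
= pi * 13 * 2.8 * 0.0196 * 0.22
= 0.4931

Q = 0.4931


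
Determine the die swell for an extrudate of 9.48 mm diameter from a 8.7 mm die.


Die swell ratio = D_extrudate / D_die
= 9.48 / 8.7
= 1.09

Die swell = 1.09


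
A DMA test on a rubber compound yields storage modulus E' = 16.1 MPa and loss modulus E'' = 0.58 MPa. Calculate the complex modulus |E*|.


|E*| = sqrt(E'^2 + E''^2)
= sqrt(16.1^2 + 0.58^2)
= sqrt(259.2100 + 0.3364)
= 16.11 MPa

16.11 MPa


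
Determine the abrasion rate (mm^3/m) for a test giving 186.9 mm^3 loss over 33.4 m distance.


Rate = volume_loss / distance
= 186.9 / 33.4
= 5.596 mm^3/m

5.596 mm^3/m


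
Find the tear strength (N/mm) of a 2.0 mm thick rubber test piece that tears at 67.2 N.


Tear strength = force / thickness
= 67.2 / 2.0
= 33.6 N/mm

33.6 N/mm


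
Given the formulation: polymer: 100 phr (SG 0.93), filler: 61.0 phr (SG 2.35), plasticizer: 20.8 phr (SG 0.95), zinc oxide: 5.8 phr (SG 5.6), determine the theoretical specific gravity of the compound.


Sum of weights = 187.6
Volume contributions:
  polymer: 100/0.93 = 107.5269
  filler: 61.0/2.35 = 25.9574
  plasticizer: 20.8/0.95 = 21.8947
  zinc oxide: 5.8/5.6 = 1.0357
Sum of volumes = 156.4148
SG = 187.6 / 156.4148 = 1.199

SG = 1.199


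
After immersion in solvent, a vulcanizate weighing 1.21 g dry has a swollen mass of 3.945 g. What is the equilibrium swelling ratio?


Q = W_swollen / W_dry
Q = 3.945 / 1.21
Q = 3.26

Q = 3.26


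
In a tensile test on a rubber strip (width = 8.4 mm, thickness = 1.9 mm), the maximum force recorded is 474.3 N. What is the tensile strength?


Area = width * thickness = 8.4 * 1.9 = 15.96 mm^2
TS = force / area = 474.3 / 15.96 = 29.72 MPa

29.72 MPa


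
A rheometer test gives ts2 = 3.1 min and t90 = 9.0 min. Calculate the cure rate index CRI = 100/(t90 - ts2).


CRI = 100 / (t90 - ts2)
= 100 / (9.0 - 3.1)
= 100 / 5.9
= 16.95 min^-1

16.95 min^-1


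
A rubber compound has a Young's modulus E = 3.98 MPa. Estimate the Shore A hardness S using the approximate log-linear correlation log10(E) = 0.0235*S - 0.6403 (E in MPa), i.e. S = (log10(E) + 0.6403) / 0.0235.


log10(E) = 0.0235*S - 0.6403  =>  S = (log10(E) + 0.6403) / 0.0235
log10(3.98) = 0.599883
S = (0.599883 + 0.6403) / 0.0235 = 1.240183 / 0.0235
S = 52.8

Shore A = 52.8


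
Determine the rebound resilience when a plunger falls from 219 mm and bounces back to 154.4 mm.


Resilience = h_rebound / h_drop * 100
= 154.4 / 219 * 100
= 70.5%

70.5%


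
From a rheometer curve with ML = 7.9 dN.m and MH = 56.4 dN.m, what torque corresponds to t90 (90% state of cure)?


M90 = ML + 0.9 * (MH - ML)
M90 = 7.9 + 0.9 * (56.4 - 7.9)
M90 = 7.9 + 0.9 * 48.5
M90 = 51.55 dN.m

51.55 dN.m


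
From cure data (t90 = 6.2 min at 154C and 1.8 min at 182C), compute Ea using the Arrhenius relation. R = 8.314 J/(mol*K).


T1 = 427.15 K, T2 = 455.15 K
1/T1 - 1/T2 = 1.4402e-04
ln(t1/t2) = ln(6.2/1.8) = 1.2368
Ea = 8.314 * 1.2368 / 1.4402e-04 = 71395.9045 J/mol
Ea = 71.4 kJ/mol

71.4 kJ/mol


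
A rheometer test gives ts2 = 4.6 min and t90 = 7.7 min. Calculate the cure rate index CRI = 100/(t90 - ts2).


CRI = 100 / (t90 - ts2)
= 100 / (7.7 - 4.6)
= 100 / 3.1
= 32.26 min^-1

32.26 min^-1


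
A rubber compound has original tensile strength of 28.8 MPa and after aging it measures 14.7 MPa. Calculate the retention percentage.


Retention = aged / original * 100
= 14.7 / 28.8 * 100
= 51.0%

51.0%


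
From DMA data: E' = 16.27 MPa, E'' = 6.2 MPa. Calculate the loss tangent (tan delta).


tan delta = E'' / E'
= 6.2 / 16.27
= 0.3811

tan delta = 0.3811


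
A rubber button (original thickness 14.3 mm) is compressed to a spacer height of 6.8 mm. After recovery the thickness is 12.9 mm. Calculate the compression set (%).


CS = (t0 - recovered) / (t0 - ts) * 100
= (14.3 - 12.9) / (14.3 - 6.8) * 100
= 1.4 / 7.5 * 100
= 18.7%

18.7%


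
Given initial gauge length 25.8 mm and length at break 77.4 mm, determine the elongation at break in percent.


Elongation = (Lf - L0) / L0 * 100
= (77.4 - 25.8) / 25.8 * 100
= 51.6 / 25.8 * 100
= 200.0%

200.0%


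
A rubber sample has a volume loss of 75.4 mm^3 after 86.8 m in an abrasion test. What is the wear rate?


Rate = volume_loss / distance
= 75.4 / 86.8
= 0.869 mm^3/m

0.869 mm^3/m


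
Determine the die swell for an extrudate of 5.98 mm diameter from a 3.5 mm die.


Die swell ratio = D_extrudate / D_die
= 5.98 / 3.5
= 1.709

Die swell = 1.709


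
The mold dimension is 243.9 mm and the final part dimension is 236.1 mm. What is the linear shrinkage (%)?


Shrinkage = (mold - part) / mold * 100
= (243.9 - 236.1) / 243.9 * 100
= 7.8 / 243.9 * 100
= 3.2%

3.2%


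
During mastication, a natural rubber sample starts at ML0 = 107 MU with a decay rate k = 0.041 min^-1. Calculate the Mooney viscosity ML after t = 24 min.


ML = ML0 * exp(-k * t)
ML = 107 * exp(-0.041 * 24)
ML = 107 * 0.3738
ML = 40.0 MU

40.0 MU


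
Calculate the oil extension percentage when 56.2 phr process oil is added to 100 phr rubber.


Oil % = oil / (100 + oil) * 100
= 56.2 / (100 + 56.2) * 100
= 56.2 / 156.2 * 100
= 35.98%

35.98%


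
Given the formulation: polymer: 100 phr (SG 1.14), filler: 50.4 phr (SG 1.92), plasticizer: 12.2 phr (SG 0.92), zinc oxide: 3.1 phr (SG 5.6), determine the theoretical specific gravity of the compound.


Sum of weights = 165.7
Volume contributions:
  polymer: 100/1.14 = 87.7193
  filler: 50.4/1.92 = 26.2500
  plasticizer: 12.2/0.92 = 13.2609
  zinc oxide: 3.1/5.6 = 0.5536
Sum of volumes = 127.7837
SG = 165.7 / 127.7837 = 1.297

SG = 1.297


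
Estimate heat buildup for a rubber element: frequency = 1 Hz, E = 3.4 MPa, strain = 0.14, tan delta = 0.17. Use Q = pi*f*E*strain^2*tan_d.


Q = pi * f * E * strain^2 * tan_d
= pi * 1 * 3.4 * 0.14^2 * 0.17
= pi * 1 * 3.4 * 0.0196 * 0.17
= 0.0356

Q = 0.0356


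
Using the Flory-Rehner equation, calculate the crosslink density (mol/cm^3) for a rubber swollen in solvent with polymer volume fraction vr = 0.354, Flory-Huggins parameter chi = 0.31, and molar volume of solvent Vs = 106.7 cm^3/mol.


ln(1 - vr) = ln(1 - 0.354) = -0.4370
Numerator = -((-0.4370) + 0.354 + 0.31 * 0.354^2) = 0.0441
Denominator = 106.7 * (0.354^(1/3) - 0.354/2) = 56.5941
nu = 0.0441 / 56.5941 = 7.7937e-04 mol/cm^3

7.7937e-04 mol/cm^3


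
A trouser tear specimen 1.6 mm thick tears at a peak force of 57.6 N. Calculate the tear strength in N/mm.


Tear strength = force / thickness
= 57.6 / 1.6
= 36.0 N/mm

36.0 N/mm


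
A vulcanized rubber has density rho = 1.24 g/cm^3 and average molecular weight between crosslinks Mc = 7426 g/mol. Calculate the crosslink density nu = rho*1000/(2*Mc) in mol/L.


nu = rho * 1000 / (2 * Mc)
nu = 1.24 * 1000 / (2 * 7426)
nu = 1240.0 / 14852
nu = 0.0835 mol/L

0.0835 mol/L


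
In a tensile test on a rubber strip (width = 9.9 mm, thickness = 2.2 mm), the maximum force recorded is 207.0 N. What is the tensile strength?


Area = width * thickness = 9.9 * 2.2 = 21.78 mm^2
TS = force / area = 207.0 / 21.78 = 9.5 MPa

9.5 MPa


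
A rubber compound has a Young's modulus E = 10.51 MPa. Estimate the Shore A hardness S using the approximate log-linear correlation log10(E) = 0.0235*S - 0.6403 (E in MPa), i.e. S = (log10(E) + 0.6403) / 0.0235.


log10(E) = 0.0235*S - 0.6403  =>  S = (log10(E) + 0.6403) / 0.0235
log10(10.51) = 1.021603
S = (1.021603 + 0.6403) / 0.0235 = 1.661903 / 0.0235
S = 70.7

Shore A = 70.7


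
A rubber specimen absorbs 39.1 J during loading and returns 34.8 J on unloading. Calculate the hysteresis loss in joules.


Hysteresis loss = loading - unloading
= 39.1 - 34.8
= 4.3 J

4.3 J


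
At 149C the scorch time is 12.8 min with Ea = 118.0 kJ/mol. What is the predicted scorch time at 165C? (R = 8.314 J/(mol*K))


Convert temperatures: T1 = 149 + 273.15 = 422.15 K, T2 = 165 + 273.15 = 438.15 K
ts2_new = 12.8 * exp(118000 / 8.314 * (1/438.15 - 1/422.15))
1/T2 - 1/T1 = -8.6503e-05
ts2_new = 3.75 min

3.75 min


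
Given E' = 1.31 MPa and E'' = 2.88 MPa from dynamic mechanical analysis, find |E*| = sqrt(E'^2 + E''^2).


|E*| = sqrt(E'^2 + E''^2)
= sqrt(1.31^2 + 2.88^2)
= sqrt(1.7161 + 8.2944)
= 3.164 MPa

3.164 MPa


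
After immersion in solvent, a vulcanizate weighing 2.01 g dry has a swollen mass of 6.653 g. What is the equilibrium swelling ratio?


Q = W_swollen / W_dry
Q = 6.653 / 2.01
Q = 3.31

Q = 3.31


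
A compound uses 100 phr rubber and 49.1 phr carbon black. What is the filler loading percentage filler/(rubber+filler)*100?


Filler % = filler / (rubber + filler) * 100
= 49.1 / (100 + 49.1) * 100
= 49.1 / 149.1 * 100
= 32.93%

32.93%


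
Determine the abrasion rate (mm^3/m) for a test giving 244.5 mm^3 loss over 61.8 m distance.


Rate = volume_loss / distance
= 244.5 / 61.8
= 3.956 mm^3/m

3.956 mm^3/m


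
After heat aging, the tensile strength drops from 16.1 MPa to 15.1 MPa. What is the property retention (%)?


Retention = aged / original * 100
= 15.1 / 16.1 * 100
= 93.8%

93.8%


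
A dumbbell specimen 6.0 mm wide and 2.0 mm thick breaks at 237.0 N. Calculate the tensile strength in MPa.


Area = width * thickness = 6.0 * 2.0 = 12.0 mm^2
TS = force / area = 237.0 / 12.0 = 19.75 MPa

19.75 MPa


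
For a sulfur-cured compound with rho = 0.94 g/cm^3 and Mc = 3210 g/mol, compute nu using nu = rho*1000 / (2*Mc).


nu = rho * 1000 / (2 * Mc)
nu = 0.94 * 1000 / (2 * 3210)
nu = 940.0 / 6420
nu = 0.1464 mol/L

0.1464 mol/L


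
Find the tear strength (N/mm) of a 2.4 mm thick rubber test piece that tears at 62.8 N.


Tear strength = force / thickness
= 62.8 / 2.4
= 26.17 N/mm

26.17 N/mm


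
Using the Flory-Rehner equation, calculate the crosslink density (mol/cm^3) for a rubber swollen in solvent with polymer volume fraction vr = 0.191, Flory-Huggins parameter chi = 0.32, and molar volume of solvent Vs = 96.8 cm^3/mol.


ln(1 - vr) = ln(1 - 0.191) = -0.2120
Numerator = -((-0.2120) + 0.191 + 0.32 * 0.191^2) = 0.0093
Denominator = 96.8 * (0.191^(1/3) - 0.191/2) = 46.5024
nu = 0.0093 / 46.5024 = 1.9961e-04 mol/cm^3

1.9961e-04 mol/cm^3


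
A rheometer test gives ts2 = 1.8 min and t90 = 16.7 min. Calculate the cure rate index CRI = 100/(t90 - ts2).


CRI = 100 / (t90 - ts2)
= 100 / (16.7 - 1.8)
= 100 / 14.9
= 6.71 min^-1

6.71 min^-1


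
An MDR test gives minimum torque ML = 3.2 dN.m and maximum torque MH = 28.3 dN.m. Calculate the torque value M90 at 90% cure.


M90 = ML + 0.9 * (MH - ML)
M90 = 3.2 + 0.9 * (28.3 - 3.2)
M90 = 3.2 + 0.9 * 25.1
M90 = 25.79 dN.m

25.79 dN.m


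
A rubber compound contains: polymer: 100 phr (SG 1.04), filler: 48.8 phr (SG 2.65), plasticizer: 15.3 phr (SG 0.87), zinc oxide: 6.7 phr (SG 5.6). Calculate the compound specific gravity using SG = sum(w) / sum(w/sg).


Sum of weights = 170.8
Volume contributions:
  polymer: 100/1.04 = 96.1538
  filler: 48.8/2.65 = 18.4151
  plasticizer: 15.3/0.87 = 17.5862
  zinc oxide: 6.7/5.6 = 1.1964
Sum of volumes = 133.3516
SG = 170.8 / 133.3516 = 1.281

SG = 1.281


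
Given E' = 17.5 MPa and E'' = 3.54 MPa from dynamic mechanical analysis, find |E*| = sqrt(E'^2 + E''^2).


|E*| = sqrt(E'^2 + E''^2)
= sqrt(17.5^2 + 3.54^2)
= sqrt(306.2500 + 12.5316)
= 17.854 MPa

17.854 MPa


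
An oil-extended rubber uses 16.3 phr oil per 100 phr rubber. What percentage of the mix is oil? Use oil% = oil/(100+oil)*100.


Oil % = oil / (100 + oil) * 100
= 16.3 / (100 + 16.3) * 100
= 16.3 / 116.3 * 100
= 14.02%

14.02%


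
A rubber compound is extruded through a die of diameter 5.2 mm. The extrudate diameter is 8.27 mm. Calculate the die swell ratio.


Die swell ratio = D_extrudate / D_die
= 8.27 / 5.2
= 1.59

Die swell = 1.59


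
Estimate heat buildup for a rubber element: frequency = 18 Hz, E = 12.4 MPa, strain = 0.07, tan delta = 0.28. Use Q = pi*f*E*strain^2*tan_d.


Q = pi * f * E * strain^2 * tan_d
= pi * 18 * 12.4 * 0.07^2 * 0.28
= pi * 18 * 12.4 * 0.0049 * 0.28
= 0.9621

Q = 0.9621


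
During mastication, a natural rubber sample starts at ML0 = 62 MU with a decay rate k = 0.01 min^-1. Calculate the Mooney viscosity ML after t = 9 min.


ML = ML0 * exp(-k * t)
ML = 62 * exp(-0.01 * 9)
ML = 62 * 0.9139
ML = 56.66 MU

56.66 MU


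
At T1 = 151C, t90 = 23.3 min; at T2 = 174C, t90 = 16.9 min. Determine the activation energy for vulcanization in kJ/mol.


T1 = 424.15 K, T2 = 447.15 K
1/T1 - 1/T2 = 1.2127e-04
ln(t1/t2) = ln(23.3/16.9) = 0.3211
Ea = 8.314 * 0.3211 / 1.2127e-04 = 22016.5335 J/mol
Ea = 22.02 kJ/mol

22.02 kJ/mol


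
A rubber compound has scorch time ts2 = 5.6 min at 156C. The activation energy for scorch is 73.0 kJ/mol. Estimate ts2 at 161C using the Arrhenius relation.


Convert temperatures: T1 = 156 + 273.15 = 429.15 K, T2 = 161 + 273.15 = 434.15 K
ts2_new = 5.6 * exp(73000 / 8.314 * (1/434.15 - 1/429.15))
1/T2 - 1/T1 = -2.6836e-05
ts2_new = 4.42 min

4.42 min


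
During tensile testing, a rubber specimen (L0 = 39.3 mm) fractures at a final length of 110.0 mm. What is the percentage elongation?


Elongation = (Lf - L0) / L0 * 100
= (110.0 - 39.3) / 39.3 * 100
= 70.7 / 39.3 * 100
= 179.9%

179.9%


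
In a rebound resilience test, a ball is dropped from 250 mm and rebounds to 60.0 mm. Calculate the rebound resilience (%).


Resilience = h_rebound / h_drop * 100
= 60.0 / 250 * 100
= 24.0%

24.0%


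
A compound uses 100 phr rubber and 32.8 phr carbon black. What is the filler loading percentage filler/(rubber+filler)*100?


Filler % = filler / (rubber + filler) * 100
= 32.8 / (100 + 32.8) * 100
= 32.8 / 132.8 * 100
= 24.7%

24.7%


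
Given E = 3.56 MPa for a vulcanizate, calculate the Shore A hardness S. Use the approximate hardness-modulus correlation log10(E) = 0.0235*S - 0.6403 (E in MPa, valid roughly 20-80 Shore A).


log10(E) = 0.0235*S - 0.6403  =>  S = (log10(E) + 0.6403) / 0.0235
log10(3.56) = 0.551450
S = (0.551450 + 0.6403) / 0.0235 = 1.191750 / 0.0235
S = 50.7

Shore A = 50.7


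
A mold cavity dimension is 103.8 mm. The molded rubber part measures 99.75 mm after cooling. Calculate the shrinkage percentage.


Shrinkage = (mold - part) / mold * 100
= (103.8 - 99.75) / 103.8 * 100
= 4.05 / 103.8 * 100
= 3.9%

3.9%


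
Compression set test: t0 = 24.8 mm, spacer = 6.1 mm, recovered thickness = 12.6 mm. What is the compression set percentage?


CS = (t0 - recovered) / (t0 - ts) * 100
= (24.8 - 12.6) / (24.8 - 6.1) * 100
= 12.2 / 18.7 * 100
= 65.2%

65.2%


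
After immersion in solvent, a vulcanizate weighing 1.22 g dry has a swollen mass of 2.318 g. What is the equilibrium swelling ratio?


Q = W_swollen / W_dry
Q = 2.318 / 1.22
Q = 1.9

Q = 1.9


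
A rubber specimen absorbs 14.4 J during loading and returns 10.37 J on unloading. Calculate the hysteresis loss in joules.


Hysteresis loss = loading - unloading
= 14.4 - 10.37
= 4.03 J

4.03 J


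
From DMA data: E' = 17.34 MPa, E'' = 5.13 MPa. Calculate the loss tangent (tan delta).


tan delta = E'' / E'
= 5.13 / 17.34
= 0.2958

tan delta = 0.2958


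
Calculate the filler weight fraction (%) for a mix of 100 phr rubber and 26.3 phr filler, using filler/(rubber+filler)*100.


Filler % = filler / (rubber + filler) * 100
= 26.3 / (100 + 26.3) * 100
= 26.3 / 126.3 * 100
= 20.82%

20.82%


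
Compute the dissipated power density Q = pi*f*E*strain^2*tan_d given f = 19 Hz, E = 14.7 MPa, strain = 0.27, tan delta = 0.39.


Q = pi * f * E * strain^2 * tan_d
= pi * 19 * 14.7 * 0.27^2 * 0.39
= pi * 19 * 14.7 * 0.0729 * 0.39
= 24.9467

Q = 24.9467


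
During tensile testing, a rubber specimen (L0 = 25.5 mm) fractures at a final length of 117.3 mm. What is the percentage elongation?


Elongation = (Lf - L0) / L0 * 100
= (117.3 - 25.5) / 25.5 * 100
= 91.8 / 25.5 * 100
= 360.0%

360.0%


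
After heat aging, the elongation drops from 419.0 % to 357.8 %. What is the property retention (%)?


Retention = aged / original * 100
= 357.8 / 419.0 * 100
= 85.4%

85.4%


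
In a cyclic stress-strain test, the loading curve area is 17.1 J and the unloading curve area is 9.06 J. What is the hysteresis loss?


Hysteresis loss = loading - unloading
= 17.1 - 9.06
= 8.04 J

8.04 J


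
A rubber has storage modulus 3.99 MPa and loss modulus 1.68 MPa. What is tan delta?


tan delta = E'' / E'
= 1.68 / 3.99
= 0.4211

tan delta = 0.4211


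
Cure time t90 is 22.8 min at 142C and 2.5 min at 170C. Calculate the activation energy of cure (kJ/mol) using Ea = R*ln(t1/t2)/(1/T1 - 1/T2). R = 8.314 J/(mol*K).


T1 = 415.15 K, T2 = 443.15 K
1/T1 - 1/T2 = 1.5220e-04
ln(t1/t2) = ln(22.8/2.5) = 2.2105
Ea = 8.314 * 2.2105 / 1.5220e-04 = 120751.4547 J/mol
Ea = 120.75 kJ/mol

120.75 kJ/mol
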